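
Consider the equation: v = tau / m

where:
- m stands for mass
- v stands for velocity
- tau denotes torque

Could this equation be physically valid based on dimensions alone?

No

m (mass) has dimensions [M].
v (velocity) has dimensions [L T^-1].
tau (torque) has dimensions [L^2 M T^-2].

Left side: [L T^-1]
Right side: [L^2 T^-2]

The two sides have different dimensions, so the equation is NOT dimensionally consistent.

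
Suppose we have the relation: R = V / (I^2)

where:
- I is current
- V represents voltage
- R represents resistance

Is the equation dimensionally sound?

No

I (current) has dimensions [I].
V (voltage) has dimensions [I^-1 L^2 M T^-3].
R (resistance) has dimensions [I^-2 L^2 M T^-3].

Left side: [I^-2 L^2 M T^-3]
Right side: [I^-3 L^2 M T^-3]

The two sides have different dimensions, so the equation is NOT dimensionally consistent.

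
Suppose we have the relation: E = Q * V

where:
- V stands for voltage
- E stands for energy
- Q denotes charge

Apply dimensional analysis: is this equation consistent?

Yes

V (voltage) has dimensions [I^-1 L^2 M T^-3].
E (energy) has dimensions [L^2 M T^-2].
Q (charge) has dimensions [I T].

Left side: [L^2 M T^-2]
Right side: [L^2 M T^-2]

Both sides have the same dimensions, so the equation is dimensionally consistent.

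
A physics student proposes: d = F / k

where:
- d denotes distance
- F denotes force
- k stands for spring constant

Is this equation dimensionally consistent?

Yes

d (distance) has dimensions [L].
F (force) has dimensions [L M T^-2].
k (spring constant) has dimensions [M T^-2].

Left side: [L]
Right side: [L]

Both sides have the same dimensions, so the equation is dimensionally consistent.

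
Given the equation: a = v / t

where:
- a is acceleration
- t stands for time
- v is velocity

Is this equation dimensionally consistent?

Yes

a (acceleration) has dimensions [L T^-2].
t (time) has dimensions [T].
v (velocity) has dimensions [L T^-1].

Left side: [L T^-2]
Right side: [L T^-2]

Both sides have the same dimensions, so the equation is dimensionally consistent.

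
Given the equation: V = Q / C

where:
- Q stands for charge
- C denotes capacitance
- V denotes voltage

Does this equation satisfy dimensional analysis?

Yes

Q (charge) has dimensions [I T].
C (capacitance) has dimensions [I^2 L^-2 M^-1 T^4].
V (voltage) has dimensions [I^-1 L^2 M T^-3].

Left side: [I^-1 L^2 M T^-3]
Right side: [I^-1 L^2 M T^-3]

Both sides have the same dimensions, so the equation is dimensionally consistent.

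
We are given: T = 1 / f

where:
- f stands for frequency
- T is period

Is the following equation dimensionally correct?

Yes

f (frequency) has dimensions [T^-1].
T (period) has dimensions [T].

Left side: [T]
Right side: [T]

Both sides have the same dimensions, so the equation is dimensionally consistent.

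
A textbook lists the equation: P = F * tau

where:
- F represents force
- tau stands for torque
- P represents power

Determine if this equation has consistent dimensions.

No

F (force) has dimensions [L M T^-2].
tau (torque) has dimensions [L^2 M T^-2].
P (power) has dimensions [L^2 M T^-3].

Left side: [L^2 M T^-3]
Right side: [L^3 M^2 T^-4]

The two sides have different dimensions, so the equation is NOT dimensionally consistent.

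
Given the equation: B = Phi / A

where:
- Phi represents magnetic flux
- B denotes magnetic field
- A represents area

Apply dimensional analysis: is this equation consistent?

Yes

Phi (magnetic flux) has dimensions [I^-1 L^2 M T^-2].
B (magnetic field) has dimensions [I^-1 M T^-2].
A (area) has dimensions [L^2].

Left side: [I^-1 M T^-2]
Right side: [I^-1 M T^-2]

Both sides have the same dimensions, so the equation is dimensionally consistent.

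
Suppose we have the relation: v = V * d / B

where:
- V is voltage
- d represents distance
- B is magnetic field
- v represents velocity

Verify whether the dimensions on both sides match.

No

V (voltage) has dimensions [I^-1 L^2 M T^-3].
d (distance) has dimensions [L].
B (magnetic field) has dimensions [I^-1 M T^-2].
v (velocity) has dimensions [L T^-1].

Left side: [L T^-1]
Right side: [L^3 T^-1]

The two sides have different dimensions, so the equation is NOT dimensionally consistent.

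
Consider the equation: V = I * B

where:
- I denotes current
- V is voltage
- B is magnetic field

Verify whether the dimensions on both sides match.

No

I (current) has dimensions [I].
V (voltage) has dimensions [I^-1 L^2 M T^-3].
B (magnetic field) has dimensions [I^-1 M T^-2].

Left side: [I^-1 L^2 M T^-3]
Right side: [M T^-2]

The two sides have different dimensions, so the equation is NOT dimensionally consistent.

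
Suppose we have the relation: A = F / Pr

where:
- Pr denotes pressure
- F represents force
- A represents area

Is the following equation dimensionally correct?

Yes

Pr (pressure) has dimensions [L^-1 M T^-2].
F (force) has dimensions [L M T^-2].
A (area) has dimensions [L^2].

Left side: [L^2]
Right side: [L^2]

Both sides have the same dimensions, so the equation is dimensionally consistent.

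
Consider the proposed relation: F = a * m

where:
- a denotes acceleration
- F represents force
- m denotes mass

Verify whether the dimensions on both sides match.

Yes

a (acceleration) has dimensions [L T^-2].
F (force) has dimensions [L M T^-2].
m (mass) has dimensions [M].

Left side: [L M T^-2]
Right side: [L M T^-2]

Both sides have the same dimensions, so the equation is dimensionally consistent.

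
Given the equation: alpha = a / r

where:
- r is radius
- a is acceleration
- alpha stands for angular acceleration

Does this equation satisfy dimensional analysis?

Yes

r (radius) has dimensions [L].
a (acceleration) has dimensions [L T^-2].
alpha (angular acceleration) has dimensions [T^-2].

Left side: [T^-2]
Right side: [T^-2]

Both sides have the same dimensions, so the equation is dimensionally consistent.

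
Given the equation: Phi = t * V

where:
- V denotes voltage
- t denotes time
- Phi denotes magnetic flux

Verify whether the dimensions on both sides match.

Yes

V (voltage) has dimensions [I^-1 L^2 M T^-3].
t (time) has dimensions [T].
Phi (magnetic flux) has dimensions [I^-1 L^2 M T^-2].

Left side: [I^-1 L^2 M T^-2]
Right side: [I^-1 L^2 M T^-2]

Both sides have the same dimensions, so the equation is dimensionally consistent.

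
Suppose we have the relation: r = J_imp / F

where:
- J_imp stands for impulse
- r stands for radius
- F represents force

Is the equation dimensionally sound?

No

J_imp (impulse) has dimensions [L M T^-1].
r (radius) has dimensions [L].
F (force) has dimensions [L M T^-2].

Left side: [L]
Right side: [T]

The two sides have different dimensions, so the equation is NOT dimensionally consistent.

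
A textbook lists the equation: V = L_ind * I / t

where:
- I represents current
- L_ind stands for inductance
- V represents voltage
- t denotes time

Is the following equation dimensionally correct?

Yes

I (current) has dimensions [I].
L_ind (inductance) has dimensions [I^-2 L^2 M T^-2].
V (voltage) has dimensions [I^-1 L^2 M T^-3].
t (time) has dimensions [T].

Left side: [I^-1 L^2 M T^-3]
Right side: [I^-1 L^2 M T^-3]

Both sides have the same dimensions, so the equation is dimensionally consistent.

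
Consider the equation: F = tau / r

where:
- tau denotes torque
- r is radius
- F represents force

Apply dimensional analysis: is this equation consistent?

Yes

tau (torque) has dimensions [L^2 M T^-2].
r (radius) has dimensions [L].
F (force) has dimensions [L M T^-2].

Left side: [L M T^-2]
Right side: [L M T^-2]

Both sides have the same dimensions, so the equation is dimensionally consistent.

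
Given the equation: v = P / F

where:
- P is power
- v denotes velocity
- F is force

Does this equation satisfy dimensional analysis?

Yes

P (power) has dimensions [L^2 M T^-3].
v (velocity) has dimensions [L T^-1].
F (force) has dimensions [L M T^-2].

Left side: [L T^-1]
Right side: [L T^-1]

Both sides have the same dimensions, so the equation is dimensionally consistent.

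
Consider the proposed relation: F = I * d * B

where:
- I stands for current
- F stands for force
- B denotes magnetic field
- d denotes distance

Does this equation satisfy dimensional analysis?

Yes

I (current) has dimensions [I].
F (force) has dimensions [L M T^-2].
B (magnetic field) has dimensions [I^-1 M T^-2].
d (distance) has dimensions [L].

Left side: [L M T^-2]
Right side: [L M T^-2]

Both sides have the same dimensions, so the equation is dimensionally consistent.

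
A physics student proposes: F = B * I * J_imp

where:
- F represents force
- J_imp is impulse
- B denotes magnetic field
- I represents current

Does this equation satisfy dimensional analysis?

No

F (force) has dimensions [L M T^-2].
J_imp (impulse) has dimensions [L M T^-1].
B (magnetic field) has dimensions [I^-1 M T^-2].
I (current) has dimensions [I].

Left side: [L M T^-2]
Right side: [L M^2 T^-3]

The two sides have different dimensions, so the equation is NOT dimensionally consistent.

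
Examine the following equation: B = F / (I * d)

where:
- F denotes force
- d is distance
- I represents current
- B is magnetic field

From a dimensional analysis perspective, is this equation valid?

Yes

F (force) has dimensions [L M T^-2].
d (distance) has dimensions [L].
I (current) has dimensions [I].
B (magnetic field) has dimensions [I^-1 M T^-2].

Left side: [I^-1 M T^-2]
Right side: [I^-1 M T^-2]

Both sides have the same dimensions, so the equation is dimensionally consistent.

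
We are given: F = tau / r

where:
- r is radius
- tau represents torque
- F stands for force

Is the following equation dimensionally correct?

Yes

r (radius) has dimensions [L].
tau (torque) has dimensions [L^2 M T^-2].
F (force) has dimensions [L M T^-2].

Left side: [L M T^-2]
Right side: [L M T^-2]

Both sides have the same dimensions, so the equation is dimensionally consistent.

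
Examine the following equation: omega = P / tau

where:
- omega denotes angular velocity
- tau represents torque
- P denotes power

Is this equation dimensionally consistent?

Yes

omega (angular velocity) has dimensions [T^-1].
tau (torque) has dimensions [L^2 M T^-2].
P (power) has dimensions [L^2 M T^-3].

Left side: [T^-1]
Right side: [T^-1]

Both sides have the same dimensions, so the equation is dimensionally consistent.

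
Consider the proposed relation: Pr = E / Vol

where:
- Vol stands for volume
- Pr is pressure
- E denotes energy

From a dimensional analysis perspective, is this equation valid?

Yes

Vol (volume) has dimensions [L^3].
Pr (pressure) has dimensions [L^-1 M T^-2].
E (energy) has dimensions [L^2 M T^-2].

Left side: [L^-1 M T^-2]
Right side: [L^-1 M T^-2]

Both sides have the same dimensions, so the equation is dimensionally consistent.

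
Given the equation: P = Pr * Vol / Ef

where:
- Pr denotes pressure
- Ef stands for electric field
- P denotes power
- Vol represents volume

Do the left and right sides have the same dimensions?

No

Pr (pressure) has dimensions [L^-1 M T^-2].
Ef (electric field) has dimensions [I^-1 L M T^-3].
P (power) has dimensions [L^2 M T^-3].
Vol (volume) has dimensions [L^3].

Left side: [L^2 M T^-3]
Right side: [I L T]

The two sides have different dimensions, so the equation is NOT dimensionally consistent.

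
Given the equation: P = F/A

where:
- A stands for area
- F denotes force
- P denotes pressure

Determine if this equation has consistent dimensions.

Yes

A (area) has dimensions [L^2].
F (force) has dimensions [L M T^-2].
P (pressure) has dimensions [L^-1 M T^-2].

Left side: [L^-1 M T^-2]
Right side: [L^-1 M T^-2]

Both sides have the same dimensions, so the equation is dimensionally consistent.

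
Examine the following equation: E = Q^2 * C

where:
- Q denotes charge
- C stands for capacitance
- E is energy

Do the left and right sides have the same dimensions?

No

Q (charge) has dimensions [I T].
C (capacitance) has dimensions [I^2 L^-2 M^-1 T^4].
E (energy) has dimensions [L^2 M T^-2].

Left side: [L^2 M T^-2]
Right side: [I^4 L^-2 M^-1 T^6]

The two sides have different dimensions, so the equation is NOT dimensionally consistent.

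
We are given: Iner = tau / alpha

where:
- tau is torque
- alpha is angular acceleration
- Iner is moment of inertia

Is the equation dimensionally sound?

Yes

tau (torque) has dimensions [L^2 M T^-2].
alpha (angular acceleration) has dimensions [T^-2].
Iner (moment of inertia) has dimensions [L^2 M].

Left side: [L^2 M]
Right side: [L^2 M]

Both sides have the same dimensions, so the equation is dimensionally consistent.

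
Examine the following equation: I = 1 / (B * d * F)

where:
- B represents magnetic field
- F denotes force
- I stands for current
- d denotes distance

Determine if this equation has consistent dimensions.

No

B (magnetic field) has dimensions [I^-1 M T^-2].
F (force) has dimensions [L M T^-2].
I (current) has dimensions [I].
d (distance) has dimensions [L].

Left side: [I]
Right side: [I L^-2 M^-2 T^4]

The two sides have different dimensions, so the equation is NOT dimensionally consistent.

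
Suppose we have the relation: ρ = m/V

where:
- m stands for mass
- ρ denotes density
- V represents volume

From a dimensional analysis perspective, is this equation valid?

Yes

m (mass) has dimensions [M].
ρ (density) has dimensions [L^-3 M].
V (volume) has dimensions [L^3].

Left side: [L^-3 M]
Right side: [L^-3 M]

Both sides have the same dimensions, so the equation is dimensionally consistent.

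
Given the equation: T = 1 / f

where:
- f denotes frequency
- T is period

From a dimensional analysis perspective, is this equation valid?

Yes

f (frequency) has dimensions [T^-1].
T (period) has dimensions [T].

Left side: [T]
Right side: [T]

Both sides have the same dimensions, so the equation is dimensionally consistent.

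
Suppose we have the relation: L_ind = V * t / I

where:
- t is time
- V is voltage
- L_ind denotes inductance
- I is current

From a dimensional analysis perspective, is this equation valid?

Yes

t (time) has dimensions [T].
V (voltage) has dimensions [I^-1 L^2 M T^-3].
L_ind (inductance) has dimensions [I^-2 L^2 M T^-2].
I (current) has dimensions [I].

Left side: [I^-2 L^2 M T^-2]
Right side: [I^-2 L^2 M T^-2]

Both sides have the same dimensions, so the equation is dimensionally consistent.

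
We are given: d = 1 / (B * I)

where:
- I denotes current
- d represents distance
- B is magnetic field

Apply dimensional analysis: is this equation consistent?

No

I (current) has dimensions [I].
d (distance) has dimensions [L].
B (magnetic field) has dimensions [I^-1 M T^-2].

Left side: [L]
Right side: [M^-1 T^2]

The two sides have different dimensions, so the equation is NOT dimensionally consistent.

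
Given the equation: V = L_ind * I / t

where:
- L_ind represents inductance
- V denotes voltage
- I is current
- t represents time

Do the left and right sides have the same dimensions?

Yes

L_ind (inductance) has dimensions [I^-2 L^2 M T^-2].
V (voltage) has dimensions [I^-1 L^2 M T^-3].
I (current) has dimensions [I].
t (time) has dimensions [T].

Left side: [I^-1 L^2 M T^-3]
Right side: [I^-1 L^2 M T^-3]

Both sides have the same dimensions, so the equation is dimensionally consistent.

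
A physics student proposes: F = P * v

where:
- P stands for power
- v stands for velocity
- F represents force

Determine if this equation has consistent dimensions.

No

P (power) has dimensions [L^2 M T^-3].
v (velocity) has dimensions [L T^-1].
F (force) has dimensions [L M T^-2].

Left side: [L M T^-2]
Right side: [L^3 M T^-4]

The two sides have different dimensions, so the equation is NOT dimensionally consistent.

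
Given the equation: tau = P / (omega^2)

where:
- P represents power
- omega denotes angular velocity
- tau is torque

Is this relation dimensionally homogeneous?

No

P (power) has dimensions [L^2 M T^-3].
omega (angular velocity) has dimensions [T^-1].
tau (torque) has dimensions [L^2 M T^-2].

Left side: [L^2 M T^-2]
Right side: [L^2 M T^-1]

The two sides have different dimensions, so the equation is NOT dimensionally consistent.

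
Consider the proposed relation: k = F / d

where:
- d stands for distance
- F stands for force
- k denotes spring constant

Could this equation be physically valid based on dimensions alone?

Yes

d (distance) has dimensions [L].
F (force) has dimensions [L M T^-2].
k (spring constant) has dimensions [M T^-2].

Left side: [M T^-2]
Right side: [M T^-2]

Both sides have the same dimensions, so the equation is dimensionally consistent.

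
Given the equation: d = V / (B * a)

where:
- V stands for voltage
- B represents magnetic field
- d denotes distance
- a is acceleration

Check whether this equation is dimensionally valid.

No

V (voltage) has dimensions [I^-1 L^2 M T^-3].
B (magnetic field) has dimensions [I^-1 M T^-2].
d (distance) has dimensions [L].
a (acceleration) has dimensions [L T^-2].

Left side: [L]
Right side: [L T]

The two sides have different dimensions, so the equation is NOT dimensionally consistent.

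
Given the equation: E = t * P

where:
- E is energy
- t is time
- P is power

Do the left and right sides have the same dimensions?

Yes

E (energy) has dimensions [L^2 M T^-2].
t (time) has dimensions [T].
P (power) has dimensions [L^2 M T^-3].

Left side: [L^2 M T^-2]
Right side: [L^2 M T^-2]

Both sides have the same dimensions, so the equation is dimensionally consistent.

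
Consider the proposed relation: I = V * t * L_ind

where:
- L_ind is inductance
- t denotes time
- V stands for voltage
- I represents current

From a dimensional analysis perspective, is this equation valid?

No

L_ind (inductance) has dimensions [I^-2 L^2 M T^-2].
t (time) has dimensions [T].
V (voltage) has dimensions [I^-1 L^2 M T^-3].
I (current) has dimensions [I].

Left side: [I]
Right side: [I^-3 L^4 M^2 T^-4]

The two sides have different dimensions, so the equation is NOT dimensionally consistent.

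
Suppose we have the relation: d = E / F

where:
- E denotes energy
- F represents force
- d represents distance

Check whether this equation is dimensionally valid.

Yes

E (energy) has dimensions [L^2 M T^-2].
F (force) has dimensions [L M T^-2].
d (distance) has dimensions [L].

Left side: [L]
Right side: [L]

Both sides have the same dimensions, so the equation is dimensionally consistent.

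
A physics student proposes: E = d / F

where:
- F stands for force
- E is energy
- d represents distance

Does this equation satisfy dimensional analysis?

No

F (force) has dimensions [L M T^-2].
E (energy) has dimensions [L^2 M T^-2].
d (distance) has dimensions [L].

Left side: [L^2 M T^-2]
Right side: [M^-1 T^2]

The two sides have different dimensions, so the equation is NOT dimensionally consistent.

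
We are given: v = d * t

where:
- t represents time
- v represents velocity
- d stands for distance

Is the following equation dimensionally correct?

No

t (time) has dimensions [T].
v (velocity) has dimensions [L T^-1].
d (distance) has dimensions [L].

Left side: [L T^-1]
Right side: [L T]

The two sides have different dimensions, so the equation is NOT dimensionally consistent.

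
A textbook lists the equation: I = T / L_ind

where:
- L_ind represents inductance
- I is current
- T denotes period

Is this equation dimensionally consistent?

No

L_ind (inductance) has dimensions [I^-2 L^2 M T^-2].
I (current) has dimensions [I].
T (period) has dimensions [T].

Left side: [I]
Right side: [I^2 L^-2 M^-1 T^3]

The two sides have different dimensions, so the equation is NOT dimensionally consistent.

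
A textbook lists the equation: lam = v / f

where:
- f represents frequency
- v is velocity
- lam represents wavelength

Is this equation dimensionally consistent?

Yes

f (frequency) has dimensions [T^-1].
v (velocity) has dimensions [L T^-1].
lam (wavelength) has dimensions [L].

Left side: [L]
Right side: [L]

Both sides have the same dimensions, so the equation is dimensionally consistent.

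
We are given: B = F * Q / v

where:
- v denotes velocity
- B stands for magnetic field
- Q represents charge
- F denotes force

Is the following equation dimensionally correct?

No

v (velocity) has dimensions [L T^-1].
B (magnetic field) has dimensions [I^-1 M T^-2].
Q (charge) has dimensions [I T].
F (force) has dimensions [L M T^-2].

Left side: [I^-1 M T^-2]
Right side: [I M]

The two sides have different dimensions, so the equation is NOT dimensionally consistent.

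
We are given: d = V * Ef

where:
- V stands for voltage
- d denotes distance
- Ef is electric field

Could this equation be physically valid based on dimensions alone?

No

V (voltage) has dimensions [I^-1 L^2 M T^-3].
d (distance) has dimensions [L].
Ef (electric field) has dimensions [I^-1 L M T^-3].

Left side: [L]
Right side: [I^-2 L^3 M^2 T^-6]

The two sides have different dimensions, so the equation is NOT dimensionally consistent.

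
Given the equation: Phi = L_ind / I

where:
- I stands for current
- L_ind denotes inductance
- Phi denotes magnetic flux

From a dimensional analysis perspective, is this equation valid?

No

I (current) has dimensions [I].
L_ind (inductance) has dimensions [I^-2 L^2 M T^-2].
Phi (magnetic flux) has dimensions [I^-1 L^2 M T^-2].

Left side: [I^-1 L^2 M T^-2]
Right side: [I^-3 L^2 M T^-2]

The two sides have different dimensions, so the equation is NOT dimensionally consistent.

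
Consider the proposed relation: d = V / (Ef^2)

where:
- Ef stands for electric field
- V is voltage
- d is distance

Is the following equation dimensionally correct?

No

Ef (electric field) has dimensions [I^-1 L M T^-3].
V (voltage) has dimensions [I^-1 L^2 M T^-3].
d (distance) has dimensions [L].

Left side: [L]
Right side: [I M^-1 T^3]

The two sides have different dimensions, so the equation is NOT dimensionally consistent.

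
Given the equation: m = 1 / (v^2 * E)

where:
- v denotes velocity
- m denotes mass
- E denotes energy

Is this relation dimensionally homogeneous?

No

v (velocity) has dimensions [L T^-1].
m (mass) has dimensions [M].
E (energy) has dimensions [L^2 M T^-2].

Left side: [M]
Right side: [L^-4 M^-1 T^4]

The two sides have different dimensions, so the equation is NOT dimensionally consistent.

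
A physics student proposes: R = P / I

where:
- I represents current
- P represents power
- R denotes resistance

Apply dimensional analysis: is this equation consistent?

No

I (current) has dimensions [I].
P (power) has dimensions [L^2 M T^-3].
R (resistance) has dimensions [I^-2 L^2 M T^-3].

Left side: [I^-2 L^2 M T^-3]
Right side: [I^-1 L^2 M T^-3]

The two sides have different dimensions, so the equation is NOT dimensionally consistent.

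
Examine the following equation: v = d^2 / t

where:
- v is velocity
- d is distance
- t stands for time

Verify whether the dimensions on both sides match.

No

v (velocity) has dimensions [L T^-1].
d (distance) has dimensions [L].
t (time) has dimensions [T].

Left side: [L T^-1]
Right side: [L^2 T^-1]

The two sides have different dimensions, so the equation is NOT dimensionally consistent.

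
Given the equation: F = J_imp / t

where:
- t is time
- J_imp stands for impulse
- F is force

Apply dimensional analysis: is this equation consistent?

Yes

t (time) has dimensions [T].
J_imp (impulse) has dimensions [L M T^-1].
F (force) has dimensions [L M T^-2].

Left side: [L M T^-2]
Right side: [L M T^-2]

Both sides have the same dimensions, so the equation is dimensionally consistent.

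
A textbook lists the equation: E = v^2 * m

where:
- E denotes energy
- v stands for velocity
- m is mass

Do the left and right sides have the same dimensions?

Yes

E (energy) has dimensions [L^2 M T^-2].
v (velocity) has dimensions [L T^-1].
m (mass) has dimensions [M].

Left side: [L^2 M T^-2]
Right side: [L^2 M T^-2]

Both sides have the same dimensions, so the equation is dimensionally consistent.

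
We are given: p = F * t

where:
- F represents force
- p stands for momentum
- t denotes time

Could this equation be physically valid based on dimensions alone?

Yes

F (force) has dimensions [L M T^-2].
p (momentum) has dimensions [L M T^-1].
t (time) has dimensions [T].

Left side: [L M T^-1]
Right side: [L M T^-1]

Both sides have the same dimensions, so the equation is dimensionally consistent.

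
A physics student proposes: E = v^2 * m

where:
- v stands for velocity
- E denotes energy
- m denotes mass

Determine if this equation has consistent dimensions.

Yes

v (velocity) has dimensions [L T^-1].
E (energy) has dimensions [L^2 M T^-2].
m (mass) has dimensions [M].

Left side: [L^2 M T^-2]
Right side: [L^2 M T^-2]

Both sides have the same dimensions, so the equation is dimensionally consistent.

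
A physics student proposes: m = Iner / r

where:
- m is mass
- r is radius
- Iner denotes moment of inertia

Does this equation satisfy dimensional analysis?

No

m (mass) has dimensions [M].
r (radius) has dimensions [L].
Iner (moment of inertia) has dimensions [L^2 M].

Left side: [M]
Right side: [L M]

The two sides have different dimensions, so the equation is NOT dimensionally consistent.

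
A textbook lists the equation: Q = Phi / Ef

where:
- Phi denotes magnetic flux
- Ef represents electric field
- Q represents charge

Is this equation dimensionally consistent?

No

Phi (magnetic flux) has dimensions [I^-1 L^2 M T^-2].
Ef (electric field) has dimensions [I^-1 L M T^-3].
Q (charge) has dimensions [I T].

Left side: [I T]
Right side: [L T]

The two sides have different dimensions, so the equation is NOT dimensionally consistent.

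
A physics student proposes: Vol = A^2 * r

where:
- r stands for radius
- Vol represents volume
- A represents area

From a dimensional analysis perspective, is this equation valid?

No

r (radius) has dimensions [L].
Vol (volume) has dimensions [L^3].
A (area) has dimensions [L^2].

Left side: [L^3]
Right side: [L^5]

The two sides have different dimensions, so the equation is NOT dimensionally consistent.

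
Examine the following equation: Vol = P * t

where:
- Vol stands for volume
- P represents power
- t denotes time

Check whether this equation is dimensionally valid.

No

Vol (volume) has dimensions [L^3].
P (power) has dimensions [L^2 M T^-3].
t (time) has dimensions [T].

Left side: [L^3]
Right side: [L^2 M T^-2]

The two sides have different dimensions, so the equation is NOT dimensionally consistent.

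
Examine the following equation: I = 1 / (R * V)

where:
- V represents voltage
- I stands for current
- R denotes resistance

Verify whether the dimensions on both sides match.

No

V (voltage) has dimensions [I^-1 L^2 M T^-3].
I (current) has dimensions [I].
R (resistance) has dimensions [I^-2 L^2 M T^-3].

Left side: [I]
Right side: [I^3 L^-4 M^-2 T^6]

The two sides have different dimensions, so the equation is NOT dimensionally consistent.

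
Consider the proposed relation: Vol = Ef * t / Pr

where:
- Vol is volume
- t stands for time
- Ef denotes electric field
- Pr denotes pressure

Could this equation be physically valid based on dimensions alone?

No

Vol (volume) has dimensions [L^3].
t (time) has dimensions [T].
Ef (electric field) has dimensions [I^-1 L M T^-3].
Pr (pressure) has dimensions [L^-1 M T^-2].

Left side: [L^3]
Right side: [I^-1 L^2]

The two sides have different dimensions, so the equation is NOT dimensionally consistent.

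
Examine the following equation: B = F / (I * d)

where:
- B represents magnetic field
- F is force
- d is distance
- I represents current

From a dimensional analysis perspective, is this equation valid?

Yes

B (magnetic field) has dimensions [I^-1 M T^-2].
F (force) has dimensions [L M T^-2].
d (distance) has dimensions [L].
I (current) has dimensions [I].

Left side: [I^-1 M T^-2]
Right side: [I^-1 M T^-2]

Both sides have the same dimensions, so the equation is dimensionally consistent.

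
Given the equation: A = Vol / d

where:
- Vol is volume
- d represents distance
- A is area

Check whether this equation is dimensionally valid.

Yes

Vol (volume) has dimensions [L^3].
d (distance) has dimensions [L].
A (area) has dimensions [L^2].

Left side: [L^2]
Right side: [L^2]

Both sides have the same dimensions, so the equation is dimensionally consistent.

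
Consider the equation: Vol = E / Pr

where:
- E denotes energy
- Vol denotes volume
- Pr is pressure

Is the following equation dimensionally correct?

Yes

E (energy) has dimensions [L^2 M T^-2].
Vol (volume) has dimensions [L^3].
Pr (pressure) has dimensions [L^-1 M T^-2].

Left side: [L^3]
Right side: [L^3]

Both sides have the same dimensions, so the equation is dimensionally consistent.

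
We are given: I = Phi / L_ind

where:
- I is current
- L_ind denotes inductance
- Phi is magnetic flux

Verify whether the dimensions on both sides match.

Yes

I (current) has dimensions [I].
L_ind (inductance) has dimensions [I^-2 L^2 M T^-2].
Phi (magnetic flux) has dimensions [I^-1 L^2 M T^-2].

Left side: [I]
Right side: [I]

Both sides have the same dimensions, so the equation is dimensionally consistent.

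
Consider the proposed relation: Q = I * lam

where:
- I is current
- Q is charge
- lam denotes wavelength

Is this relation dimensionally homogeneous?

No

I (current) has dimensions [I].
Q (charge) has dimensions [I T].
lam (wavelength) has dimensions [L].

Left side: [I T]
Right side: [I L]

The two sides have different dimensions, so the equation is NOT dimensionally consistent.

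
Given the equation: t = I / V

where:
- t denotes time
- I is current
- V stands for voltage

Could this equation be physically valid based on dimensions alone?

No

t (time) has dimensions [T].
I (current) has dimensions [I].
V (voltage) has dimensions [I^-1 L^2 M T^-3].

Left side: [T]
Right side: [I^2 L^-2 M^-1 T^3]

The two sides have different dimensions, so the equation is NOT dimensionally consistent.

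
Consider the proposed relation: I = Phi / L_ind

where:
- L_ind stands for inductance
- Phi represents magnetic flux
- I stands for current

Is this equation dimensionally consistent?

Yes

L_ind (inductance) has dimensions [I^-2 L^2 M T^-2].
Phi (magnetic flux) has dimensions [I^-1 L^2 M T^-2].
I (current) has dimensions [I].

Left side: [I]
Right side: [I]

Both sides have the same dimensions, so the equation is dimensionally consistent.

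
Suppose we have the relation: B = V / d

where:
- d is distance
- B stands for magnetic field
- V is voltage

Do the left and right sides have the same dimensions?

No

d (distance) has dimensions [L].
B (magnetic field) has dimensions [I^-1 M T^-2].
V (voltage) has dimensions [I^-1 L^2 M T^-3].

Left side: [I^-1 M T^-2]
Right side: [I^-1 L M T^-3]

The two sides have different dimensions, so the equation is NOT dimensionally consistent.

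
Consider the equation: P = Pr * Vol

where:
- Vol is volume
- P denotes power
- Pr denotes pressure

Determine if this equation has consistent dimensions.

No

Vol (volume) has dimensions [L^3].
P (power) has dimensions [L^2 M T^-3].
Pr (pressure) has dimensions [L^-1 M T^-2].

Left side: [L^2 M T^-3]
Right side: [L^2 M T^-2]

The two sides have different dimensions, so the equation is NOT dimensionally consistent.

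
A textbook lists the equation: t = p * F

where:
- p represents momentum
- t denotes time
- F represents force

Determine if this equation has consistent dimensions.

No

p (momentum) has dimensions [L M T^-1].
t (time) has dimensions [T].
F (force) has dimensions [L M T^-2].

Left side: [T]
Right side: [L^2 M^2 T^-3]

The two sides have different dimensions, so the equation is NOT dimensionally consistent.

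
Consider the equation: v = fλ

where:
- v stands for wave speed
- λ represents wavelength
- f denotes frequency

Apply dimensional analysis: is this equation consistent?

Yes

v (wave speed) has dimensions [L T^-1].
λ (wavelength) has dimensions [L].
f (frequency) has dimensions [T^-1].

Left side: [L T^-1]
Right side: [L T^-1]

Both sides have the same dimensions, so the equation is dimensionally consistent.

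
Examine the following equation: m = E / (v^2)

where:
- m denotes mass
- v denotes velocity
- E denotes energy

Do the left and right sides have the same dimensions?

Yes

m (mass) has dimensions [M].
v (velocity) has dimensions [L T^-1].
E (energy) has dimensions [L^2 M T^-2].

Left side: [M]
Right side: [M]

Both sides have the same dimensions, so the equation is dimensionally consistent.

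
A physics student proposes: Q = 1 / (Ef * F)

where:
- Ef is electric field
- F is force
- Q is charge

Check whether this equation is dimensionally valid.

No

Ef (electric field) has dimensions [I^-1 L M T^-3].
F (force) has dimensions [L M T^-2].
Q (charge) has dimensions [I T].

Left side: [I T]
Right side: [I L^-2 M^-2 T^5]

The two sides have different dimensions, so the equation is NOT dimensionally consistent.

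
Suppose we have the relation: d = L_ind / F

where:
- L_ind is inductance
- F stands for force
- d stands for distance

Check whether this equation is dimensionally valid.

No

L_ind (inductance) has dimensions [I^-2 L^2 M T^-2].
F (force) has dimensions [L M T^-2].
d (distance) has dimensions [L].

Left side: [L]
Right side: [I^-2 L]

The two sides have different dimensions, so the equation is NOT dimensionally consistent.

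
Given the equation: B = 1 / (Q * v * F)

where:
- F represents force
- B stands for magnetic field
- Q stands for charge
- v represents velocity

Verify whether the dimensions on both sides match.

No

F (force) has dimensions [L M T^-2].
B (magnetic field) has dimensions [I^-1 M T^-2].
Q (charge) has dimensions [I T].
v (velocity) has dimensions [L T^-1].

Left side: [I^-1 M T^-2]
Right side: [I^-1 L^-2 M^-1 T^2]

The two sides have different dimensions, so the equation is NOT dimensionally consistent.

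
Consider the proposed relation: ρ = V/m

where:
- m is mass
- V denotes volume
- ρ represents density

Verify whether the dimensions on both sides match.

No

m (mass) has dimensions [M].
V (volume) has dimensions [L^3].
ρ (density) has dimensions [L^-3 M].

Left side: [L^-3 M]
Right side: [L^3 M^-1]

The two sides have different dimensions, so the equation is NOT dimensionally consistent.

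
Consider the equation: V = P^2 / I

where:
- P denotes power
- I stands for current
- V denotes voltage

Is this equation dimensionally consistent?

No

P (power) has dimensions [L^2 M T^-3].
I (current) has dimensions [I].
V (voltage) has dimensions [I^-1 L^2 M T^-3].

Left side: [I^-1 L^2 M T^-3]
Right side: [I^-1 L^4 M^2 T^-6]

The two sides have different dimensions, so the equation is NOT dimensionally consistent.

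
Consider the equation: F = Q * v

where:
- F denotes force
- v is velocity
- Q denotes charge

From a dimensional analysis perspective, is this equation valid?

No

F (force) has dimensions [L M T^-2].
v (velocity) has dimensions [L T^-1].
Q (charge) has dimensions [I T].

Left side: [L M T^-2]
Right side: [I L]

The two sides have different dimensions, so the equation is NOT dimensionally consistent.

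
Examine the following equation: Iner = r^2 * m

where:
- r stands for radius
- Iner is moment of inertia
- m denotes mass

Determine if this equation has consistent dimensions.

Yes

r (radius) has dimensions [L].
Iner (moment of inertia) has dimensions [L^2 M].
m (mass) has dimensions [M].

Left side: [L^2 M]
Right side: [L^2 M]

Both sides have the same dimensions, so the equation is dimensionally consistent.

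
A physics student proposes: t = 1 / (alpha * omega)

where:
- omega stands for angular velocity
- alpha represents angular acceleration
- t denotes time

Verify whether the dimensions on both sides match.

No

omega (angular velocity) has dimensions [T^-1].
alpha (angular acceleration) has dimensions [T^-2].
t (time) has dimensions [T].

Left side: [T]
Right side: [T^3]

The two sides have different dimensions, so the equation is NOT dimensionally consistent.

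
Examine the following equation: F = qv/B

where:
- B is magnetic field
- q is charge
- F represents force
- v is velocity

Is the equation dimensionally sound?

No

B (magnetic field) has dimensions [I^-1 M T^-2].
q (charge) has dimensions [I T].
F (force) has dimensions [L M T^-2].
v (velocity) has dimensions [L T^-1].

Left side: [L M T^-2]
Right side: [I^2 L M^-1 T^2]

The two sides have different dimensions, so the equation is NOT dimensionally consistent.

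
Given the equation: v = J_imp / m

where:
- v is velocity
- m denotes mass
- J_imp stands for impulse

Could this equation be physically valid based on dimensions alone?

Yes

v (velocity) has dimensions [L T^-1].
m (mass) has dimensions [M].
J_imp (impulse) has dimensions [L M T^-1].

Left side: [L T^-1]
Right side: [L T^-1]

Both sides have the same dimensions, so the equation is dimensionally consistent.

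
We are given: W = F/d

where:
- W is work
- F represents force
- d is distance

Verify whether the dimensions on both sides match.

No

W (work) has dimensions [L^2 M T^-2].
F (force) has dimensions [L M T^-2].
d (distance) has dimensions [L].

Left side: [L^2 M T^-2]
Right side: [M T^-2]

The two sides have different dimensions, so the equation is NOT dimensionally consistent.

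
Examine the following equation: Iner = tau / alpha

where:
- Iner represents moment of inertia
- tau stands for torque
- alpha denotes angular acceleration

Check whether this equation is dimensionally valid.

Yes

Iner (moment of inertia) has dimensions [L^2 M].
tau (torque) has dimensions [L^2 M T^-2].
alpha (angular acceleration) has dimensions [T^-2].

Left side: [L^2 M]
Right side: [L^2 M]

Both sides have the same dimensions, so the equation is dimensionally consistent.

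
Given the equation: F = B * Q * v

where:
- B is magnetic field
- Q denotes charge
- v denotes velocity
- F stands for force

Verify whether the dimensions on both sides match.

Yes

B (magnetic field) has dimensions [I^-1 M T^-2].
Q (charge) has dimensions [I T].
v (velocity) has dimensions [L T^-1].
F (force) has dimensions [L M T^-2].

Left side: [L M T^-2]
Right side: [L M T^-2]

Both sides have the same dimensions, so the equation is dimensionally consistent.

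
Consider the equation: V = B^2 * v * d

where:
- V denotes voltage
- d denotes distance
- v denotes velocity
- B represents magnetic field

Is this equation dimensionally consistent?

No

V (voltage) has dimensions [I^-1 L^2 M T^-3].
d (distance) has dimensions [L].
v (velocity) has dimensions [L T^-1].
B (magnetic field) has dimensions [I^-1 M T^-2].

Left side: [I^-1 L^2 M T^-3]
Right side: [I^-2 L^2 M^2 T^-5]

The two sides have different dimensions, so the equation is NOT dimensionally consistent.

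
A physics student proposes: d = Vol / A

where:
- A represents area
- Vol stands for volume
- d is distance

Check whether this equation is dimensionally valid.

Yes

A (area) has dimensions [L^2].
Vol (volume) has dimensions [L^3].
d (distance) has dimensions [L].

Left side: [L]
Right side: [L]

Both sides have the same dimensions, so the equation is dimensionally consistent.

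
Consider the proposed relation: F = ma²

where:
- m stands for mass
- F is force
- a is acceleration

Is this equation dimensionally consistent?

No

m (mass) has dimensions [M].
F (force) has dimensions [L M T^-2].
a (acceleration) has dimensions [L T^-2].

Left side: [L M T^-2]
Right side: [L^2 M T^-4]

The two sides have different dimensions, so the equation is NOT dimensionally consistent.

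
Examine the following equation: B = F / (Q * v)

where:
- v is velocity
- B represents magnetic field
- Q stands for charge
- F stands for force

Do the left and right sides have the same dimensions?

Yes

v (velocity) has dimensions [L T^-1].
B (magnetic field) has dimensions [I^-1 M T^-2].
Q (charge) has dimensions [I T].
F (force) has dimensions [L M T^-2].

Left side: [I^-1 M T^-2]
Right side: [I^-1 M T^-2]

Both sides have the same dimensions, so the equation is dimensionally consistent.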